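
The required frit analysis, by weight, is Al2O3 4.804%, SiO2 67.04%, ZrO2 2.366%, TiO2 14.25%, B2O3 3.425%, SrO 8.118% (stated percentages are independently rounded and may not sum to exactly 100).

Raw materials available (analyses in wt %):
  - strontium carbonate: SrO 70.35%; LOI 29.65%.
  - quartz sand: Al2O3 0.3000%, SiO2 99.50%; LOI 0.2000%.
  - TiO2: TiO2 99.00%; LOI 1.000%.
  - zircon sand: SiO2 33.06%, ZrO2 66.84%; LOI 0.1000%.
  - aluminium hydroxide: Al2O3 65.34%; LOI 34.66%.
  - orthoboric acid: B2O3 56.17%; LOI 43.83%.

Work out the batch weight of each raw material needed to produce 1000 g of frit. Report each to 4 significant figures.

Batch per 1000 g frit:
  strontium carbonate: 115.4 g
  quartz sand: 662.0 g
  TiO2: 143.9 g
  zircon sand: 35.40 g
  aluminium hydroxide: 70.48 g
  orthoboric acid: 60.98 g
Total batch = 1088 g; LOI loss = 88.17 g; yield = 91.90%

Intermediates are displayed (rounded to 4 significant digits) on the page — every computation runs at exact precision throughout — each reported figure sees exactly one rounding. All derived quantities are recomputed from the batch weights per 1000 g of glass at full precision (ignition loss, net glass mass, yield, totals, the six compositions), as given in the problem or answer text.
Per-oxide target masses for 1000 g frit:
  Al2O3: 4.804% × 1000 = 48.04 g
  SiO2: 67.04% × 1000 = 670.4 g
  ZrO2: 2.366% × 1000 = 23.66 g
  TiO2: 14.25% × 1000 = 142.5 g
  B2O3: 3.425% × 1000 = 34.25 g
  SrO: 8.118% × 1000 = 81.18 g
A balance pass over the oxides, on the weights just shown, on the stated basis (each sum matches its target mass modulo rounding of the values):
  Al2O3: 662.0·0.003000 + 70.48·0.6534 = 48.04 g (target 48.04 g)
  SiO2: 662.0·0.9950 + 35.40·0.3306 = 670.4 g (target 670.4 g)
  ZrO2: 35.40·0.6684 = 23.66 g (target 23.66 g)
  TiO2: 143.9·0.9900 = 142.5 g (target 142.5 g)
  B2O3: 60.98·0.5617 = 34.25 g (target 34.25 g)
  SrO: 115.4·0.7035 = 81.18 g (target 81.18 g)
Mass balance on the glass: the batch minus its LOI: 1000 g (summing oxide targets gives 1000 g; basis as stated: 1000 g — any gap is answer rounding).
Whole-batch sum: Σ batch = 1088 g; LOI loss = Σ batch·LOI = 88.17 g; as yield: glass ÷ batch → 91.90%.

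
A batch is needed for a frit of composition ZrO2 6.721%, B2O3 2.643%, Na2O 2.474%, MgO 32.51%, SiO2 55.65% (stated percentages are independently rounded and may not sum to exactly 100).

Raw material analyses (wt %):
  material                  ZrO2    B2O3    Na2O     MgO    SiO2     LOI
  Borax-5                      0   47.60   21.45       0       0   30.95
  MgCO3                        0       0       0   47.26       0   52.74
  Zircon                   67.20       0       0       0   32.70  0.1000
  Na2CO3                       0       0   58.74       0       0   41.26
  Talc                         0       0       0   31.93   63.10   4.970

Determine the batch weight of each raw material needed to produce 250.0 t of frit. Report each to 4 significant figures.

Batch per 250.0 t frit:
  Borax-5: 13.88 t
  MgCO3: 31.76 t
  Zircon: 25.00 t
  Na2CO3: 5.460 t
  Talc: 207.5 t
Total batch = 283.6 t; LOI loss = 33.64 t; yield = 88.14%

Every computation keeps full precision end to end. In-progress results are displayed rounded off to 4 significant digits on the page; each reported result is rounded only once; derived quantities (the five compositions, the totals, LOI, net glass mass, the yield) are re-derived using the weight values per 250.0 t of glass at exact precision, as set out in problem or answer.
Oxide mass targets, per 250.0 t frit:
  ZrO2: 6.721% × 250.0 = 16.80 t
  B2O3: 2.643% × 250.0 = 6.608 t
  Na2O: 2.474% × 250.0 = 6.185 t
  MgO: 32.51% × 250.0 = 81.27 t
  SiO2: 55.65% × 250.0 = 139.1 t
Verifying the oxide balance given the weights on record, per the basis as stated (oxide sums agree with the targets once rounding is allowed for):
  ZrO2: 25.00·0.6720 = 16.80 t (target 16.80 t)
  B2O3: 13.88·0.4760 = 6.607 t (target 6.608 t)
  Na2O: 13.88·0.2145 + 5.460·0.5874 = 6.184 t (target 6.185 t)
  MgO: 31.76·0.4726 + 207.5·0.3193 = 81.26 t (target 81.27 t)
  SiO2: 25.00·0.3270 + 207.5·0.6310 = 139.1 t (target 139.1 t)
Glass-mass closure: whole batch net of LOI = 250.0 t (per-oxide target masses sum to 250.0 t; stated basis 250.0 t — any gap is answer rounding).
Summing the batch: Σ batch = 283.6 t; the LOI term Σ batch·LOI equals 33.64 t; as yield: glass ÷ batch → 88.14%.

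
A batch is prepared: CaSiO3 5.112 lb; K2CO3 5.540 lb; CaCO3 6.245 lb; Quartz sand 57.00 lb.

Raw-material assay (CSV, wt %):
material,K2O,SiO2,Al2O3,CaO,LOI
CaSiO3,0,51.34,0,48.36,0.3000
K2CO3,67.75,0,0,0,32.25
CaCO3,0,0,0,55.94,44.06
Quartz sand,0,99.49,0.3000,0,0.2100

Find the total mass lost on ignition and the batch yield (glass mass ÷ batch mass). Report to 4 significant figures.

LOI loss = 4.673 lb; glass = 69.22 lb; yield = 93.68%

All internal work runs at exact precision at every stage — intermediates are printed rounded off to 4 significant figures in the working. Each reported figure is rounded exactly once; the derived quantities, which include ignition loss, yield, four oxide percentages, totals, glass mass, are computed at full float precision, as they appear in question or answer, starting from the weights on 69.22 lb of glass.
Loss on ignition, line by line:
  CaSiO3: 5.112 × 0.003000 = 0.01534 lb
  K2CO3: 5.540 × 0.3225 = 1.787 lb
  CaCO3: 6.245 × 0.4406 = 2.752 lb
  Quartz sand: 57.00 × 0.002100 = 0.1197 lb
Total LOI = 4.673 lb
Glass = batch − LOI = 73.90 − 4.673 = 69.22 lb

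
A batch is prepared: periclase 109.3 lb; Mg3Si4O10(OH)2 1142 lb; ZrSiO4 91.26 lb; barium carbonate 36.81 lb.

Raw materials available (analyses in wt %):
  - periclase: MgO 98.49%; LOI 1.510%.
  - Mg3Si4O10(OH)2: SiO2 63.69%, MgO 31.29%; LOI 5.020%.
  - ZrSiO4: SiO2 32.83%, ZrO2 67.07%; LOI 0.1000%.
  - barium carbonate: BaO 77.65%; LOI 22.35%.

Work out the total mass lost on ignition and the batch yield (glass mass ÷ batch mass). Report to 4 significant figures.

In-progress results are shown, rounded to 4 significant figures, in the working — all internal work carries full float precision at each step. Each reported figure receives exactly one rounding; the derived quantities are recomputed from the batch weights at 1312 lb of glass in full precision (the yield, four oxide percentages, the totals, ignition loss, net glass mass) precisely as stated by the problem or the answer.
Material-by-material LOI:
  periclase: 109.3 × 0.01510 = 1.650 lb
  Mg3Si4O10(OH)2: 1142 × 0.05020 = 57.33 lb
  ZrSiO4: 91.26 × 0.001000 = 0.09126 lb
  barium carbonate: 36.81 × 0.2235 = 8.227 lb
Total LOI = 67.30 lb
Glass = batch − LOI = 1379 − 67.30 = 1312 lb

LOI loss = 67.30 lb; glass = 1312 lb; yield = 95.12%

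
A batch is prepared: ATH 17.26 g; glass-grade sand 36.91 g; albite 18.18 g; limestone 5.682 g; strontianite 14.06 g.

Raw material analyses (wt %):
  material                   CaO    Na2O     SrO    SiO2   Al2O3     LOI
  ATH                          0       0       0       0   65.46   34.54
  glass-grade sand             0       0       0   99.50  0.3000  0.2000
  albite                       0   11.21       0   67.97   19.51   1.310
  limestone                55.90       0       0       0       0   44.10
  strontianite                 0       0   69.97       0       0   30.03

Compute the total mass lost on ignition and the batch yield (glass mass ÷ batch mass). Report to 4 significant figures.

LOI loss = 13.00 g; glass = 79.09 g; yield = 85.88%

Intermediates are printed, rounded to four significant figures, between the steps — each numeric step runs at full float precision from start to finish — each reported result carries a single rounding. Derived quantities are recomputed in full float precision (LOI, the totals, five oxide percentages, net glass mass, yield) from the batch weights per 79.09 g of glass as written in the problem or the answer.
Ignition loss by material:
  ATH: 17.26 × 0.3454 = 5.962 g
  glass-grade sand: 36.91 × 0.002000 = 0.07382 g
  albite: 18.18 × 0.01310 = 0.2382 g
  limestone: 5.682 × 0.4410 = 2.506 g
  strontianite: 14.06 × 0.3003 = 4.222 g
Total LOI = 13.00 g
Glass = batch − LOI = 92.09 − 13.00 = 79.09 g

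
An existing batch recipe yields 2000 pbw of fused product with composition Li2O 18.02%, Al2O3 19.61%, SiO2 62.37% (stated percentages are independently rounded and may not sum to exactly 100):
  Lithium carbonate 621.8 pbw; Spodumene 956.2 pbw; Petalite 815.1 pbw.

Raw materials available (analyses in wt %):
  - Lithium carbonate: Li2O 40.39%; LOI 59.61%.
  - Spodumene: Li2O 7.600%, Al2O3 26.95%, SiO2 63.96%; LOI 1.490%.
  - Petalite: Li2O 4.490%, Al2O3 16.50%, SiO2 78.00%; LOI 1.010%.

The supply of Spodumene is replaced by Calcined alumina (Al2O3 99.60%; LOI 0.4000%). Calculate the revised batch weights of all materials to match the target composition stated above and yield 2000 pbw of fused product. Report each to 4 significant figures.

Revised batch per 2000 pbw fused product:
  Lithium carbonate: 714.5 pbw
  Calcined alumina: 128.8 pbw
  Petalite: 1599 pbw
Total batch = 2442 pbw; LOI loss = 442.6 pbw

Each numeric step holds exact precision at each step. The intermediate values are displayed (rounded to four significant figures) when written out. Each reported number receives exactly one rounding. Derived quantities, which include ignition loss, glass mass, the totals, the yield, three oxide percentages, are carried in full precision, as quoted within question or answer, using the weight values for 2000 pbw of glass.
Target masses of each oxide per 2000 pbw fused product:
  Li2O: 18.02% × 2000 = 360.4 pbw
  Al2O3: 19.61% × 2000 = 392.2 pbw
  SiO2: 62.37% × 2000 = 1247 pbw
Mass-balance tally per oxide using the reported weights, for the quoted basis mass (summed amounts equal target values inside rounding margins):
  Li2O: 714.5·0.4039 + 1599·0.04490 = 360.4 pbw (target 360.4 pbw)
  Al2O3: 128.8·0.9960 + 1599·0.1650 = 392.1 pbw (target 392.2 pbw)
  SiO2: 1599·0.7800 = 1247 pbw (target 1247 pbw)
Glass-mass bookkeeping: batch total minus LOI = 2000 pbw (per-oxide target masses sum to 2000 pbw; the stated basis being 2000 pbw — a pure rounding effect).
Summing the batch: Σ batch = 2442 pbw; Σ batch·LOI gives LOI loss = 442.6 pbw; yield: glass divided by total = 81.88%.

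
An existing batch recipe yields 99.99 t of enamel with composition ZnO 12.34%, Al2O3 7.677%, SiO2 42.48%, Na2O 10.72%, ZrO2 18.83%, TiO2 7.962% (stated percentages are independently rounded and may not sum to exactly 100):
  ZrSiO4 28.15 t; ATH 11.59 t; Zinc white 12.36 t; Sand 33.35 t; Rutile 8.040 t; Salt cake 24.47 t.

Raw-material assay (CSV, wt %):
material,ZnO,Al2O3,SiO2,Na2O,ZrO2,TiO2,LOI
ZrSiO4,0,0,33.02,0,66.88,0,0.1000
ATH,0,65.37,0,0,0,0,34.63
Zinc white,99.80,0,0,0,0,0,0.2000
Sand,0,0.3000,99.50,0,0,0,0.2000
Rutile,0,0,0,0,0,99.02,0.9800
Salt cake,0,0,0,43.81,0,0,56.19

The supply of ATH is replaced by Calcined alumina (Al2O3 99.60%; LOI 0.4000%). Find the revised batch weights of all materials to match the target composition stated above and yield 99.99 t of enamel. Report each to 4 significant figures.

Working values are shown, rounded to 4 significant digits, in the working — exact precision is held all the way through — every reported result is rounded exactly once; all derived quantities (the yield, glass mass, totals, ignition loss, the six compositions) are computed in full precision using the weight values for 99.99 t of glass, as set out in problem or answer.
Target oxide masses per 99.99 t enamel:
  ZnO: 12.34% × 99.99 = 12.34 t
  Al2O3: 7.677% × 99.99 = 7.676 t
  SiO2: 42.48% × 99.99 = 42.48 t
  Na2O: 10.72% × 99.99 = 10.72 t
  ZrO2: 18.83% × 99.99 = 18.83 t
  TiO2: 7.962% × 99.99 = 7.961 t
Oxide-by-oxide audit working from each reported weight, at the basis given (every target is met by its sum within answer rounding):
  ZnO: 12.36·0.9980 = 12.34 t (target 12.34 t)
  Al2O3: 7.607·0.9960 + 33.35·0.003000 = 7.677 t (target 7.676 t)
  SiO2: 28.15·0.3302 + 33.35·0.9950 = 42.48 t (target 42.48 t)
  Na2O: 24.47·0.4381 = 10.72 t (target 10.72 t)
  ZrO2: 28.15·0.6688 = 18.83 t (target 18.83 t)
  TiO2: 8.040·0.9902 = 7.961 t (target 7.961 t)
Glass-mass bookkeeping: net batch after ignition = 100.0 t (oxide target masses add up to 100.0 t; against the stated basis, 99.99 t — deltas are rounding alone).
Summing the batch: Σ batch = 114.0 t; loss to ignition Σ batch·LOI = 13.98 t; the yield ratio, glass ÷ batch: 87.74%.

Revised batch per 99.99 t enamel:
  ZrSiO4: 28.15 t
  Calcined alumina: 7.607 t
  Zinc white: 12.36 t
  Sand: 33.35 t
  Rutile: 8.040 t
  Salt cake: 24.47 t
Total batch = 114.0 t; LOI loss = 13.98 t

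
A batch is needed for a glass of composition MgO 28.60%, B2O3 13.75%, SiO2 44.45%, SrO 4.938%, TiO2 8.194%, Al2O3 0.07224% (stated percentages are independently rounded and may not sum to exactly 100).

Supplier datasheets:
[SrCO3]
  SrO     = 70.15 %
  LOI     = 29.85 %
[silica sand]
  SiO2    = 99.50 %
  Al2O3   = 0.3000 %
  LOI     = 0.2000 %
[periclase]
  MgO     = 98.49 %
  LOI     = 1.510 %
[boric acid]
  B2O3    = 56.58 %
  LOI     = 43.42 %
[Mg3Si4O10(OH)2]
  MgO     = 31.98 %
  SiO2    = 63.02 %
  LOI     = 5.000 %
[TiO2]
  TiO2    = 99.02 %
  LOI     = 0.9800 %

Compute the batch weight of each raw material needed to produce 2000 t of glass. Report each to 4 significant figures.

Batch per 2000 t glass:
  SrCO3: 140.8 t
  silica sand: 481.6 t
  periclase: 369.6 t
  boric acid: 486.0 t
  Mg3Si4O10(OH)2: 650.3 t
  TiO2: 165.5 t
Total batch = 2294 t; LOI loss = 293.7 t; yield = 87.19%

The whole derivation maintains full float precision at each step — the intermediate values appear rounded to 4 significant figures; exactly one rounding lands on every reported result; derived quantities (six oxide percentages, ignition loss, net glass mass, the yield, the totals) are rebuilt in exact precision starting from the weights per 2000 t of glass, as they appear in problem or answer.
Per-oxide target masses for 2000 t glass:
  MgO: 28.60% × 2000 = 572.0 t
  B2O3: 13.75% × 2000 = 275.0 t
  SiO2: 44.45% × 2000 = 889.0 t
  SrO: 4.938% × 2000 = 98.76 t
  TiO2: 8.194% × 2000 = 163.9 t
  Al2O3: 0.07224% × 2000 = 1.445 t
Oxide-by-oxide audit given the weights on record, for the quoted basis mass (summed amounts equal target values once rounding is allowed for):
  MgO: 369.6·0.9849 + 650.3·0.3198 = 572.0 t (target 572.0 t)
  B2O3: 486.0·0.5658 = 275.0 t (target 275.0 t)
  SiO2: 481.6·0.9950 + 650.3·0.6302 = 889.0 t (target 889.0 t)
  SrO: 140.8·0.7015 = 98.77 t (target 98.76 t)
  TiO2: 165.5·0.9902 = 163.9 t (target 163.9 t)
  Al2O3: 481.6·0.003000 = 1.445 t (target 1.445 t)
Glass-mass bookkeeping: Σ batch − LOI loss = 2000 t (the targets, summed, come to 2000 t; against the stated basis, 2000 t — differing by rounding only).
Whole-batch sum: Σ batch = 2294 t; the LOI term Σ batch·LOI equals 293.7 t; as yield: glass ÷ batch → 87.19%.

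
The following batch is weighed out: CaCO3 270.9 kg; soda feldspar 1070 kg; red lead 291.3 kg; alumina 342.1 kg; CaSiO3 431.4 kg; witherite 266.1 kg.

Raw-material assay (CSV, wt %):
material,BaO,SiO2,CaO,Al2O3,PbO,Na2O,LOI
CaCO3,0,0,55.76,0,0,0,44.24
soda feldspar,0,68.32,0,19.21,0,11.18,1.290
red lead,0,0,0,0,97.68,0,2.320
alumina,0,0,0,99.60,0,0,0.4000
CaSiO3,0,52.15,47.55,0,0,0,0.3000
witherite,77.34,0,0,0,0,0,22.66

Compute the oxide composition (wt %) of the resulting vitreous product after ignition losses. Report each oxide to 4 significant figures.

Glass mass = 2468 kg (batch 2672 − LOI 203.4).
Composition: BaO 8.337%, SiO2 38.73%, CaO 14.43%, Al2O3 22.13%, PbO 11.53%, Na2O 4.846%

Intermediates are shown rounded to four significant digits as written — all arithmetic maintains full float precision throughout; each reported result takes just one rounding. All derived quantities (the yield, LOI, the six compositions, glass mass, the totals) are re-derived at full precision from the batch weights on 2468 kg of glass, as written in either problem or answer.
Delivered oxide masses:
  BaO: 266.1·0.7734 = 205.8 kg
  SiO2: 1070·0.6832 + 431.4·0.5215 = 956.0 kg
  CaO: 270.9·0.5576 + 431.4·0.4755 = 356.2 kg
  Al2O3: 1070·0.1921 + 342.1·0.9960 = 546.3 kg
  PbO: 291.3·0.9768 = 284.5 kg
  Na2O: 1070·0.1118 = 119.6 kg
LOI: 270.9·0.4424 + 1070·0.01290 + 291.3·0.02320 + 342.1·0.004000 + 431.4·0.003000 + 266.1·0.2266 = 203.4 kg
Resulting glass, batch − LOI: 2672 − 203.4 = 2468 kg (equal to the oxide-mass sum)
oxide / glass × 100 gives the wt %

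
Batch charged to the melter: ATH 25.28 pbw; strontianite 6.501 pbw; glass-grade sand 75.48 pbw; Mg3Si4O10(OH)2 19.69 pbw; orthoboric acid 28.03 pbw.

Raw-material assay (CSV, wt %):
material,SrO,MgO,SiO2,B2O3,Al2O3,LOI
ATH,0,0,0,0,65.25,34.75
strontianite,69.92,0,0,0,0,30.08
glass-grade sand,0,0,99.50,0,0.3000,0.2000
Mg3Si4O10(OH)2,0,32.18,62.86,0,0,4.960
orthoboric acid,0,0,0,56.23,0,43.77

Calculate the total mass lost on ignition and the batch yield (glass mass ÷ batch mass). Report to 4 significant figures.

LOI loss = 24.14 pbw; glass = 130.8 pbw; yield = 84.43%

All internal work holds full precision at each step — working values appear rounded to 4 significant digits when written out — each reported value takes a single rounding; all derived quantities are computed at full precision (five oxide percentages, the yield, LOI, the totals, glass mass) from the weighed amounts on 130.8 pbw of glass as quoted within problem or answer.
Ignition loss by material:
  ATH: 25.28 × 0.3475 = 8.785 pbw
  strontianite: 6.501 × 0.3008 = 1.956 pbw
  glass-grade sand: 75.48 × 0.002000 = 0.1510 pbw
  Mg3Si4O10(OH)2: 19.69 × 0.04960 = 0.9766 pbw
  orthoboric acid: 28.03 × 0.4377 = 12.27 pbw
Total LOI = 24.14 pbw
Glass = batch − LOI = 155.0 − 24.14 = 130.8 pbw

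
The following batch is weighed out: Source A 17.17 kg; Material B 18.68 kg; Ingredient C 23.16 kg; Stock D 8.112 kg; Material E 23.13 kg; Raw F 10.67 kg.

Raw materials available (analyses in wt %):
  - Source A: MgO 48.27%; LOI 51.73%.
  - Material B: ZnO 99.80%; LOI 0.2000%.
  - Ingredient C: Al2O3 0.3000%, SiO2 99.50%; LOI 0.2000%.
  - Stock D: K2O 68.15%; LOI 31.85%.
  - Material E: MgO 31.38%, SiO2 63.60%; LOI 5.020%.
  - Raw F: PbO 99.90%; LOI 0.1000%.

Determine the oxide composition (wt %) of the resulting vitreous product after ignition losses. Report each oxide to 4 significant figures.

In-progress results are printed rounded to four significant figures when written out; the whole derivation holds full float precision through every step — a single rounding finalizes each reported number. Derived quantities are recomputed from the weighed amounts for 88.20 kg of glass in exact precision (the totals, the six compositions, LOI, net glass mass, the yield), precisely as stated by the problem or answer text.
Per-oxide mass from batch:
  PbO: 10.67·0.9990 = 10.66 kg
  ZnO: 18.68·0.9980 = 18.64 kg
  MgO: 17.17·0.4827 + 23.13·0.3138 = 15.55 kg
  K2O: 8.112·0.6815 = 5.528 kg
  Al2O3: 23.16·0.003000 = 0.06948 kg
  SiO2: 23.16·0.9950 + 23.13·0.6360 = 37.75 kg
LOI: 17.17·0.5173 + 18.68·0.002000 + 23.16·0.002000 + 8.112·0.3185 + 23.13·0.05020 + 10.67·0.001000 = 12.72 kg
Glass mass = batch − LOI = 100.9 − 12.72 = 88.20 kg (equal to the oxide-mass sum)
percent by weight: oxide/glass ×100

Glass mass = 88.20 kg (batch 100.9 − LOI 12.72).
Composition: PbO 12.09%, ZnO 21.14%, MgO 17.63%, K2O 6.268%, Al2O3 0.07877%, SiO2 42.81%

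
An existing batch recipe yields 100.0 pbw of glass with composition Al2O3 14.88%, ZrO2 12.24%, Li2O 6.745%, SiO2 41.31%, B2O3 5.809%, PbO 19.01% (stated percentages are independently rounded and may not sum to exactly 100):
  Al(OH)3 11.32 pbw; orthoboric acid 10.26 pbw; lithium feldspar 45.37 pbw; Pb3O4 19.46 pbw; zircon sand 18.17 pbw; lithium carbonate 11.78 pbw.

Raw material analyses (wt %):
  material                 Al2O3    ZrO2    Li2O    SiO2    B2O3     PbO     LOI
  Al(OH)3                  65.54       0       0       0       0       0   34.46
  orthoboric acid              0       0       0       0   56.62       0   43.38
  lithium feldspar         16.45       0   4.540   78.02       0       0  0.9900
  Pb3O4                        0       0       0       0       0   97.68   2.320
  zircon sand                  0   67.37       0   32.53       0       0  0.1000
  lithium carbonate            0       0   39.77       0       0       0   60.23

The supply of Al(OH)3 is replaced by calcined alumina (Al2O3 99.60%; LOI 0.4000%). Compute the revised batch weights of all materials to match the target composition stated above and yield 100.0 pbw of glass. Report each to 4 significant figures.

Revised batch per 100.0 pbw glass:
  calcined alumina: 7.446 pbw
  orthoboric acid: 10.26 pbw
  lithium feldspar: 45.37 pbw
  Pb3O4: 19.46 pbw
  zircon sand: 18.17 pbw
  lithium carbonate: 11.78 pbw
Total batch = 112.5 pbw; LOI loss = 12.49 pbw

The working math keeps exact precision end to end. In-progress results are rounded to four significant figures wherever printed — each reported number is rounded a single time; derived quantities are carried from the weighed amounts at 100.0 pbw of glass in full precision (six oxide percentages, the yield, LOI, glass mass, totals) as they appear in question or answer.
Target masses of each oxide per 100.0 pbw glass:
  Al2O3: 14.88% × 100.0 = 14.88 pbw
  ZrO2: 12.24% × 100.0 = 12.24 pbw
  Li2O: 6.745% × 100.0 = 6.745 pbw
  SiO2: 41.31% × 100.0 = 41.31 pbw
  B2O3: 5.809% × 100.0 = 5.809 pbw
  PbO: 19.01% × 100.0 = 19.01 pbw
Mass-balance tally per oxide on the weights just shown, relative to the basis at hand (oxide sums agree with the targets exact up to rounding of places):
  Al2O3: 7.446·0.9960 + 45.37·0.1645 = 14.88 pbw (target 14.88 pbw)
  ZrO2: 18.17·0.6737 = 12.24 pbw (target 12.24 pbw)
  Li2O: 45.37·0.04540 + 11.78·0.3977 = 6.745 pbw (target 6.745 pbw)
  SiO2: 45.37·0.7802 + 18.17·0.3253 = 41.31 pbw (target 41.31 pbw)
  B2O3: 10.26·0.5662 = 5.809 pbw (target 5.809 pbw)
  PbO: 19.46·0.9768 = 19.01 pbw (target 19.01 pbw)
Glass-mass bookkeeping: batch total minus LOI = 99.99 pbw (the targets, summed, come to 99.99 pbw; stated basis 100.0 pbw — gaps are rounding artifacts).
Total batch = Σ batch = 112.5 pbw; loss to ignition Σ batch·LOI = 12.49 pbw; yield, glass over the total, = 88.89%.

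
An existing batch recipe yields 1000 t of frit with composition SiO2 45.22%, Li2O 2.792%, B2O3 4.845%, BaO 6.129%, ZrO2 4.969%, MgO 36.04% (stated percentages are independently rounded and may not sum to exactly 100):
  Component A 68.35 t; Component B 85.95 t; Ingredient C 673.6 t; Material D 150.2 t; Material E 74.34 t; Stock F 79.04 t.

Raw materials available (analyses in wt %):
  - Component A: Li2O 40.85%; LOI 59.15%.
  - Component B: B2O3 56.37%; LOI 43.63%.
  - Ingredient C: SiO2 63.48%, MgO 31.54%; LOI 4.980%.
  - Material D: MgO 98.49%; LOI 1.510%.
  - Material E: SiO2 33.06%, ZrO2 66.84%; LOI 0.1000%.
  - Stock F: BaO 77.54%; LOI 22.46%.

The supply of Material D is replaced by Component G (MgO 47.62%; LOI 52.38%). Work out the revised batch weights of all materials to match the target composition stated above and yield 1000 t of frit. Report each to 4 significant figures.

In-progress results are displayed, rounded to four significant figures, across the worked steps. The whole derivation carries full float precision through the solve; each reported number takes exactly one rounding. The derived quantities, including ignition loss, glass mass, the six compositions, yield, totals, are carried from the batch weights per 1000 t of glass in full float precision, as given in either problem or answer.
Per-oxide target masses for 1000 t frit:
  SiO2: 45.22% × 1000 = 452.2 t
  Li2O: 2.792% × 1000 = 27.92 t
  B2O3: 4.845% × 1000 = 48.45 t
  BaO: 6.129% × 1000 = 61.29 t
  ZrO2: 4.969% × 1000 = 49.69 t
  MgO: 36.04% × 1000 = 360.4 t
Checking each oxide sum working from each reported weight, per the basis as stated (every target is met by its sum modulo rounding of the values):
  SiO2: 673.6·0.6348 + 74.34·0.3306 = 452.2 t (target 452.2 t)
  Li2O: 68.35·0.4085 = 27.92 t (target 27.92 t)
  B2O3: 85.95·0.5637 = 48.45 t (target 48.45 t)
  BaO: 79.04·0.7754 = 61.29 t (target 61.29 t)
  ZrO2: 74.34·0.6684 = 49.69 t (target 49.69 t)
  MgO: 673.6·0.3154 + 310.7·0.4762 = 360.4 t (target 360.4 t)
Glass mass check: the batch minus its LOI: 999.9 t (the Σ of target masses is 1000 t; basis as stated: 1000 t — rounding explains the deltas).
Whole-batch sum: Σ batch = 1292 t; ignition loss, Σ(batch × LOI) = 292.0 t; the yield ratio, glass ÷ batch: 77.40%.

Revised batch per 1000 t frit:
  Component A: 68.35 t
  Component B: 85.95 t
  Ingredient C: 673.6 t
  Component G: 310.7 t
  Material E: 74.34 t
  Stock F: 79.04 t
Total batch = 1292 t; LOI loss = 292.0 t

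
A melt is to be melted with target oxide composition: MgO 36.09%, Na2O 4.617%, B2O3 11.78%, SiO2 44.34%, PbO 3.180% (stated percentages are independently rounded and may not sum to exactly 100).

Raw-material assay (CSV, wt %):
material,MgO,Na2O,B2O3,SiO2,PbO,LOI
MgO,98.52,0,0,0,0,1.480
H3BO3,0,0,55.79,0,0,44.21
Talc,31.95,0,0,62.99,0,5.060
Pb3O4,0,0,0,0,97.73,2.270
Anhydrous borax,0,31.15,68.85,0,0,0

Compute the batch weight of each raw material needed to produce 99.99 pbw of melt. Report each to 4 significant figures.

Rounding to 4 significant digits applies to each intermediate as printed — all arithmetic maintains exact precision all the way through; each reported figure sees exactly one rounding; the derived quantities (five oxide percentages, net glass mass, the yield, LOI, totals) are rebuilt at full precision starting from the weights on 99.99 pbw of glass exactly as shown in question or answer.
Target oxide masses per 99.99 pbw melt:
  MgO: 36.09% × 99.99 = 36.09 pbw
  Na2O: 4.617% × 99.99 = 4.617 pbw
  B2O3: 11.78% × 99.99 = 11.78 pbw
  SiO2: 44.34% × 99.99 = 44.34 pbw
  PbO: 3.180% × 99.99 = 3.180 pbw
Checking each oxide sum given the weights on record, for the quoted basis mass (delivered sums recover each target given rounding of the digits):
  MgO: 13.80·0.9852 + 70.39·0.3195 = 36.09 pbw (target 36.09 pbw)
  Na2O: 14.82·0.3115 = 4.616 pbw (target 4.617 pbw)
  B2O3: 2.823·0.5579 + 14.82·0.6885 = 11.78 pbw (target 11.78 pbw)
  SiO2: 70.39·0.6299 = 44.34 pbw (target 44.34 pbw)
  PbO: 3.254·0.9773 = 3.180 pbw (target 3.180 pbw)
Glass-mass bookkeeping: whole batch net of LOI = 100.0 pbw (targets for the oxides total 100.0 pbw; against the stated basis, 99.99 pbw — rounding explains the deltas).
Batch grand total — Σ batch = 105.1 pbw; the LOI term Σ batch·LOI equals 5.088 pbw; yield, glass over the total, = 95.16%.

Batch per 99.99 pbw melt:
  MgO: 13.80 pbw
  H3BO3: 2.823 pbw
  Talc: 70.39 pbw
  Pb3O4: 3.254 pbw
  Anhydrous borax: 14.82 pbw
Total batch = 105.1 pbw; LOI loss = 5.088 pbw; yield = 95.16%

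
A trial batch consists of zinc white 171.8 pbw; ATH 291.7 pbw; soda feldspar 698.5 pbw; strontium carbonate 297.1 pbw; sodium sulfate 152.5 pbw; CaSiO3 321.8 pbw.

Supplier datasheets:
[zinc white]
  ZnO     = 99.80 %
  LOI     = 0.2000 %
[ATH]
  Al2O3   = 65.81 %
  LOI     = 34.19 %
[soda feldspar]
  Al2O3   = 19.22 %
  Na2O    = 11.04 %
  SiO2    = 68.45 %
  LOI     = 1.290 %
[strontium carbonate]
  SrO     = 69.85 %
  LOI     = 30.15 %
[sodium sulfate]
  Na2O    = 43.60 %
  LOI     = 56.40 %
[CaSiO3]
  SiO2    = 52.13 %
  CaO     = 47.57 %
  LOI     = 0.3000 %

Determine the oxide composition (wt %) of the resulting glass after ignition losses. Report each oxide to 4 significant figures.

Glass mass = 1648 pbw (batch 1933 − LOI 285.6).
Composition: Al2O3 19.80%, SrO 12.59%, ZnO 10.41%, Na2O 8.715%, SiO2 39.20%, CaO 9.290%

The intermediate values are printed, rounded to 4 significant figures, in the printout — every computation maintains exact precision at each step — exactly one rounding is applied to every reported figure. Derived quantities are recomputed using the weight values per 1648 pbw of glass in full precision (glass mass, the six compositions, ignition loss, totals, the yield), as set out in problem or answer.
What the batch supplies per oxide:
  Al2O3: 291.7·0.6581 + 698.5·0.1922 = 326.2 pbw
  SrO: 297.1·0.6985 = 207.5 pbw
  ZnO: 171.8·0.9980 = 171.5 pbw
  Na2O: 698.5·0.1104 + 152.5·0.4360 = 143.6 pbw
  SiO2: 698.5·0.6845 + 321.8·0.5213 = 645.9 pbw
  CaO: 321.8·0.4757 = 153.1 pbw
LOI: 171.8·0.002000 + 291.7·0.3419 + 698.5·0.01290 + 297.1·0.3015 + 152.5·0.5640 + 321.8·0.003000 = 285.6 pbw
Resulting glass, batch − LOI: 1933 − 285.6 = 1648 pbw (the oxide masses sum to this)
wt %: oxide over glass, times 100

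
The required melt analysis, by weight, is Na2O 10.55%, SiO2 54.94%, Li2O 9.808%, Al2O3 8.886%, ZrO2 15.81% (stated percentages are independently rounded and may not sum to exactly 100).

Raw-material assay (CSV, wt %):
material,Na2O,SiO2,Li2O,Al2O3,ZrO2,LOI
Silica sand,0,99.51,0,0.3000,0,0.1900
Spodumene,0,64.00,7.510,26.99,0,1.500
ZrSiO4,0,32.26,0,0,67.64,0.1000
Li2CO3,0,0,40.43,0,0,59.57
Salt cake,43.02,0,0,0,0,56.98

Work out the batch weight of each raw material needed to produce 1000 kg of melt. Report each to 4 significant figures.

The working math carries full float precision through the solve — values along the way are printed (rounded to 4 significant figures) within the worked lines — every reported result sees exactly one rounding — derived quantities are re-derived in exact precision (LOI, the yield, the five compositions, totals, net glass mass) from the weighed amounts on 1000 kg of glass, as they appear in question or answer.
Oxide mass targets, per 1000 kg melt:
  Na2O: 10.55% × 1000 = 105.5 kg
  SiO2: 54.94% × 1000 = 549.4 kg
  Li2O: 9.808% × 1000 = 98.08 kg
  Al2O3: 8.886% × 1000 = 88.86 kg
  ZrO2: 15.81% × 1000 = 158.1 kg
Balance tally, oxide-wise, from the weights as reported, at the basis given (target by target, the sums agree given rounding of the digits):
  Na2O: 245.2·0.4302 = 105.5 kg (target 105.5 kg)
  SiO2: 266.5·0.9951 + 326.3·0.6400 + 233.7·0.3226 = 549.4 kg (target 549.4 kg)
  Li2O: 326.3·0.07510 + 182.0·0.4043 = 98.09 kg (target 98.08 kg)
  Al2O3: 266.5·0.003000 + 326.3·0.2699 = 88.87 kg (target 88.86 kg)
  ZrO2: 233.7·0.6764 = 158.1 kg (target 158.1 kg)
Glass-mass closure: batch Σ − ignition loss = 999.9 kg (per-oxide target masses sum to 999.9 kg; against the stated basis, 1000 kg — a pure rounding effect).
Summing the batch: Σ batch = 1254 kg; the LOI term Σ batch·LOI equals 253.8 kg; yield: glass divided by total = 79.76%.

Batch per 1000 kg melt:
  Silica sand: 266.5 kg
  Spodumene: 326.3 kg
  ZrSiO4: 233.7 kg
  Li2CO3: 182.0 kg
  Salt cake: 245.2 kg
Total batch = 1254 kg; LOI loss = 253.8 kg; yield = 79.76%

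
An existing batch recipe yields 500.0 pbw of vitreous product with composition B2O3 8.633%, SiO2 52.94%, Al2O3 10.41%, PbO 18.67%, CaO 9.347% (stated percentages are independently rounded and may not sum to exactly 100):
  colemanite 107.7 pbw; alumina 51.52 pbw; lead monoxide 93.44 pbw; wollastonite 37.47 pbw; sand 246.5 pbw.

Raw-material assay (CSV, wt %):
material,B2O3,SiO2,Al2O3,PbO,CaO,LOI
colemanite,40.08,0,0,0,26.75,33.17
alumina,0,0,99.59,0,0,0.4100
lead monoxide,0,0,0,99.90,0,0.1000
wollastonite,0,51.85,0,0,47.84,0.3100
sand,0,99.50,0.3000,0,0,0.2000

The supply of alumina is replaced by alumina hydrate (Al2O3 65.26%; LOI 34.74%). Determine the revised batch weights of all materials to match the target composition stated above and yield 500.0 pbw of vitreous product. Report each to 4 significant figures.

Revised batch per 500.0 pbw vitreous product:
  colemanite: 107.7 pbw
  alumina hydrate: 78.62 pbw
  lead monoxide: 93.44 pbw
  wollastonite: 37.47 pbw
  sand: 246.5 pbw
Total batch = 563.7 pbw; LOI loss = 63.74 pbw

Full precision is carried all the way through; values along the way are printed, with 4-significant-digit rounding, at each printed step; each reported result sees exactly one rounding. All derived quantities, which include yield, net glass mass, the five compositions, LOI, totals, are recomputed in exact precision, as they appear in problem or answer, from the weighed amounts for 500.0 pbw of glass.
Oxide-by-oxide targets in 500.0 pbw vitreous product:
  B2O3: 8.633% × 500.0 = 43.16 pbw
  SiO2: 52.94% × 500.0 = 264.7 pbw
  Al2O3: 10.41% × 500.0 = 52.05 pbw
  PbO: 18.67% × 500.0 = 93.35 pbw
  CaO: 9.347% × 500.0 = 46.74 pbw
A balance pass over the oxides, given the weights on record, per the basis as stated (every target is met by its sum once rounding is allowed for):
  B2O3: 107.7·0.4008 = 43.17 pbw (target 43.16 pbw)
  SiO2: 37.47·0.5185 + 246.5·0.9950 = 264.7 pbw (target 264.7 pbw)
  Al2O3: 78.62·0.6526 + 246.5·0.003000 = 52.05 pbw (target 52.05 pbw)
  PbO: 93.44·0.9990 = 93.35 pbw (target 93.35 pbw)
  CaO: 107.7·0.2675 + 37.47·0.4784 = 46.74 pbw (target 46.74 pbw)
Glass-mass bookkeeping: Σ batch − LOI loss = 500.0 pbw (oxide target masses add up to 500.0 pbw; basis as stated: 500.0 pbw — deltas are rounding alone).
Adding the batch up: Σ batch = 563.7 pbw; LOI removed, Σ of batch·LOI: 63.74 pbw; yield: glass divided by total = 88.69%.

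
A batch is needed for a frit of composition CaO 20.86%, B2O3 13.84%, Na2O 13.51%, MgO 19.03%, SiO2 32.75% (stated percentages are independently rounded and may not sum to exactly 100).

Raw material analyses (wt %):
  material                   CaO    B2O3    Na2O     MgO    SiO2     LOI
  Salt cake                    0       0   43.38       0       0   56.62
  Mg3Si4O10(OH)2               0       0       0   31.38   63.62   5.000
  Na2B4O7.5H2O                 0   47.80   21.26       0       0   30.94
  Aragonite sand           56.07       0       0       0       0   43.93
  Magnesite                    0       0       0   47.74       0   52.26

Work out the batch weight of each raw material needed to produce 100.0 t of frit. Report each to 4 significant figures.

The whole derivation keeps exact precision at each step; in-progress results appear rounded to four significant digits across the worked steps; every reported number is rounded a single time. All derived quantities, including totals, yield, LOI, net glass mass, the five compositions, are recomputed using the weight values for 100.0 t of glass in full precision precisely as stated by either problem or answer.
Target masses of each oxide per 100.0 t frit:
  CaO: 20.86% × 100.0 = 20.86 t
  B2O3: 13.84% × 100.0 = 13.84 t
  Na2O: 13.51% × 100.0 = 13.51 t
  MgO: 19.03% × 100.0 = 19.03 t
  SiO2: 32.75% × 100.0 = 32.75 t
A balance pass over the oxides, working from each reported weight, relative to the basis at hand (target by target, the sums agree once rounding is allowed for):
  CaO: 37.20·0.5607 = 20.86 t (target 20.86 t)
  B2O3: 28.95·0.4780 = 13.84 t (target 13.84 t)
  Na2O: 16.95·0.4338 + 28.95·0.2126 = 13.51 t (target 13.51 t)
  MgO: 51.48·0.3138 + 6.025·0.4774 = 19.03 t (target 19.03 t)
  SiO2: 51.48·0.6362 = 32.75 t (target 32.75 t)
Auditing the glass mass value: the batch minus its LOI: 99.99 t (per-oxide target masses sum to 99.99 t; with the basis standing at 100.0 t — deltas are rounding alone).
Whole-batch sum: Σ batch = 140.6 t; LOI loss = Σ batch·LOI = 40.62 t; the yield ratio, glass ÷ batch: 71.11%.

Batch per 100.0 t frit:
  Salt cake: 16.95 t
  Mg3Si4O10(OH)2: 51.48 t
  Na2B4O7.5H2O: 28.95 t
  Aragonite sand: 37.20 t
  Magnesite: 6.025 t
Total batch = 140.6 t; LOI loss = 40.62 t; yield = 71.11%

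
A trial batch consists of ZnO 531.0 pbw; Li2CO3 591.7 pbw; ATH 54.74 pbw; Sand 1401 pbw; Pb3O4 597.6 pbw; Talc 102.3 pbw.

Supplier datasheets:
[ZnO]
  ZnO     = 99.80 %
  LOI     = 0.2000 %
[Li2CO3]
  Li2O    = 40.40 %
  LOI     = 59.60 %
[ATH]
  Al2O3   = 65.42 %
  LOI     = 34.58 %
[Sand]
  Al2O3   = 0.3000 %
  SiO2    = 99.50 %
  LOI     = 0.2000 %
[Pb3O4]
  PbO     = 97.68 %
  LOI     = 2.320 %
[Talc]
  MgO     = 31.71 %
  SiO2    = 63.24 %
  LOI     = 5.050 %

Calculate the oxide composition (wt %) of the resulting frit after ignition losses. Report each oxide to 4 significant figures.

Glass mass = 2884 pbw (batch 3278 − LOI 394.5).
Composition: MgO 1.125%, Li2O 8.289%, PbO 20.24%, Al2O3 1.388%, ZnO 18.38%, SiO2 50.58%

Working values appear with 4-significant-figure rounding alongside each step. Every computation keeps exact precision at each step. A single rounding completes each reported value; the derived quantities are carried in full float precision (the yield, totals, six oxide percentages, ignition loss, glass mass) from the batch weights per 2884 pbw of glass, exactly as shown in either problem or answer.
Oxide-by-oxide delivered mass:
  MgO: 102.3·0.3171 = 32.44 pbw
  Li2O: 591.7·0.4040 = 239.0 pbw
  PbO: 597.6·0.9768 = 583.7 pbw
  Al2O3: 54.74·0.6542 + 1401·0.003000 = 40.01 pbw
  ZnO: 531.0·0.9980 = 529.9 pbw
  SiO2: 1401·0.9950 + 102.3·0.6324 = 1459 pbw
LOI: 531.0·0.002000 + 591.7·0.5960 + 54.74·0.3458 + 1401·0.002000 + 597.6·0.02320 + 102.3·0.05050 = 394.5 pbw
batch − LOI leaves glass = 3278 − 394.5 = 2884 pbw (= Σ oxide masses)
wt % = 100 × oxide mass / glass mass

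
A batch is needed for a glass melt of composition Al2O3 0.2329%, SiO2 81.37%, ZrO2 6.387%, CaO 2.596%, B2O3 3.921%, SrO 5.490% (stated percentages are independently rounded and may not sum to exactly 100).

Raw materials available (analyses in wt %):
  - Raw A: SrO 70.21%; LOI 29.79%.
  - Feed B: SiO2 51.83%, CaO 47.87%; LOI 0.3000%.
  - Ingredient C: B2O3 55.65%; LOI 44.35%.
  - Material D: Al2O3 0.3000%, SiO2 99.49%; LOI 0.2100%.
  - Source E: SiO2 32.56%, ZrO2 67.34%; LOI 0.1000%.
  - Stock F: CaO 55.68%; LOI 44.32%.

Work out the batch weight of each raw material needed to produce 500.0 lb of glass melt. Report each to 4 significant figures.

Each numeric step runs at full precision all the way through; intermediates are displayed rounded off to 4 significant figures at each printed step. Each reported value includes exactly one rounding — the derived quantities, including net glass mass, LOI, six oxide percentages, totals, yield, are recomputed from the weighed amounts on 500.0 lb of glass in full float precision, as set out in question or answer.
Oxide-by-oxide targets in 500.0 lb glass melt:
  Al2O3: 0.2329% × 500.0 = 1.164 lb
  SiO2: 81.37% × 500.0 = 406.8 lb
  ZrO2: 6.387% × 500.0 = 31.94 lb
  CaO: 2.596% × 500.0 = 12.98 lb
  B2O3: 3.921% × 500.0 = 19.60 lb
  SrO: 5.490% × 500.0 = 27.45 lb
A balance pass over the oxides, given the weights on record, for the quoted basis mass (each sum matches its target mass within answer rounding):
  Al2O3: 388.2·0.003000 = 1.165 lb (target 1.164 lb)
  SiO2: 10.08·0.5183 + 388.2·0.9949 + 47.42·0.3256 = 406.9 lb (target 406.8 lb)
  ZrO2: 47.42·0.6734 = 31.93 lb (target 31.94 lb)
  CaO: 10.08·0.4787 + 14.65·0.5568 = 12.98 lb (target 12.98 lb)
  B2O3: 35.23·0.5565 = 19.61 lb (target 19.60 lb)
  SrO: 39.10·0.7021 = 27.45 lb (target 27.45 lb)
Consistency of the glass mass: total batch − LOI = 500.0 lb (the Σ of target masses is 500.0 lb; the stated basis being 500.0 lb — gaps are rounding artifacts).
Batch grand total — Σ batch = 534.7 lb; the LOI term Σ batch·LOI equals 34.66 lb; yield, glass over the total, = 93.52%.

Batch per 500.0 lb glass melt:
  Raw A: 39.10 lb
  Feed B: 10.08 lb
  Ingredient C: 35.23 lb
  Material D: 388.2 lb
  Source E: 47.42 lb
  Stock F: 14.65 lb
Total batch = 534.7 lb; LOI loss = 34.66 lb; yield = 93.52%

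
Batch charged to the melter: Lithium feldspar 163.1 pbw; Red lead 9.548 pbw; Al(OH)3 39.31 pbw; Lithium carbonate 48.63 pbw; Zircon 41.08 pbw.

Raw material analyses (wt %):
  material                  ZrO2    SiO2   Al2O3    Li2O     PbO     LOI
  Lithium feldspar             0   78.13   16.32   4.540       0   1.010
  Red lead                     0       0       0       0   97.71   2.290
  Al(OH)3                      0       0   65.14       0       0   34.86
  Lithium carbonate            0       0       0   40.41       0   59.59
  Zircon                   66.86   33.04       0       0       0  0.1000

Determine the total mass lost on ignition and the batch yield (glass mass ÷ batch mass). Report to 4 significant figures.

All internal work maintains exact precision through every step; working values are shown rounded to 4 significant digits as written — each reported result is rounded only once. All derived quantities are re-derived at full precision (ignition loss, totals, glass mass, five oxide percentages, yield) from the weighed amounts at 257.1 pbw of glass precisely as stated by either problem or answer.
LOI of each material in turn:
  Lithium feldspar: 163.1 × 0.01010 = 1.647 pbw
  Red lead: 9.548 × 0.02290 = 0.2186 pbw
  Al(OH)3: 39.31 × 0.3486 = 13.70 pbw
  Lithium carbonate: 48.63 × 0.5959 = 28.98 pbw
  Zircon: 41.08 × 0.001000 = 0.04108 pbw
Total LOI = 44.59 pbw
Glass = batch − LOI = 301.7 − 44.59 = 257.1 pbw

LOI loss = 44.59 pbw; glass = 257.1 pbw; yield = 85.22%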